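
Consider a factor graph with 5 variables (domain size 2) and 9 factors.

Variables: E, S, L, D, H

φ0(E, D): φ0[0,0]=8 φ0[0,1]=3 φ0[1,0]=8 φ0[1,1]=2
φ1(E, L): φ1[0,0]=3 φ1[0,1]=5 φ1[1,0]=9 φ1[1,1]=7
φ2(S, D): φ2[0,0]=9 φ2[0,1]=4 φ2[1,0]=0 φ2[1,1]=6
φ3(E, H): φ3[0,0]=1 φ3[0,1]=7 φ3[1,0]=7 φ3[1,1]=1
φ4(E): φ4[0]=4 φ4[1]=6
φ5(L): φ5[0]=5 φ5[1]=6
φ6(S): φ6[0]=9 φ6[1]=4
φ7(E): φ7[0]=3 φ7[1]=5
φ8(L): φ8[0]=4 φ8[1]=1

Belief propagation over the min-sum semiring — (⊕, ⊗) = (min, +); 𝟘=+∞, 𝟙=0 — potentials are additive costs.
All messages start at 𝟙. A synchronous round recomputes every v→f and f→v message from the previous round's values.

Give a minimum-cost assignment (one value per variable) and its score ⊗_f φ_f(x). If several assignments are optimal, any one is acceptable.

init: all messages = 𝟙 over 2 values
r1 m[φ0→E] = [3, 2]
r1 m[φ0→D] = [8, 2]
r1 m[φ1→E] = [3, 7]
r1 m[φ1→L] = [3, 5]
r1 m[φ2→S] = [4, 0]
r1 m[φ2→D] = [0, 4]
r1 m[φ3→E] = [1, 1]
r1 m[φ3→H] = [1, 1]
r1 m[φ4→E] = [4, 6]
r1 m[φ5→L] = [5, 6]
r1 m[φ6→S] = [9, 4]
r1 m[φ7→E] = [3, 5]
r1 m[φ8→L] = [4, 1]
r1 m[E→φ0] = [0, 0]
r1 m[E→φ1] = [0, 0]
r1 m[E→φ3] = [0, 0]
r1 m[E→φ4] = [0, 0]
r1 m[E→φ7] = [0, 0]
r1 m[S→φ2] = [0, 0]
r1 m[S→φ6] = [0, 0]
r1 m[L→φ1] = [0, 0]
r1 m[L→φ5] = [0, 0]
r1 m[L→φ8] = [0, 0]
r1 m[D→φ0] = [0, 0]
r1 m[D→φ2] = [0, 0]
r1 m[H→φ3] = [0, 0]
r2 m[φ0→E] = [3, 2]
r2 m[φ0→D] = [8, 2]
r2 m[φ1→E] = [3, 7]
r2 m[φ1→L] = [3, 5]
r2 m[φ2→S] = [4, 0]
r2 m[φ2→D] = [0, 4]
r2 m[φ3→E] = [1, 1]
r2 m[φ3→H] = [1, 1]
r2 m[φ4→E] = [4, 6]
r2 m[φ5→L] = [5, 6]
r2 m[φ6→S] = [9, 4]
r2 m[φ7→E] = [3, 5]
r2 m[φ8→L] = [4, 1]
r2 m[E→φ0] = [11, 19]
r2 m[E→φ1] = [11, 14]
r2 m[E→φ3] = [13, 20]
r2 m[E→φ4] = [10, 15]
r2 m[E→φ7] = [11, 16]
r2 m[S→φ2] = [9, 4]
r2 m[S→φ6] = [4, 0]
r2 m[L→φ1] = [9, 7]
r2 m[L→φ5] = [7, 6]
r2 m[L→φ8] = [8, 11]
r2 m[D→φ0] = [0, 4]
r2 m[D→φ2] = [8, 2]
r2 m[H→φ3] = [0, 0]
r3 m[φ0→E] = [7, 6]
r3 m[φ0→D] = [19, 14]
r3 m[φ1→E] = [12, 14]
r3 m[φ1→L] = [14, 16]
r3 m[φ2→S] = [6, 8]
r3 m[φ2→D] = [4, 10]
r3 m[φ3→E] = [1, 1]
r3 m[φ3→H] = [14, 20]
r3 m[φ4→E] = [4, 6]
r3 m[φ5→L] = [5, 6]
r3 m[φ6→S] = [9, 4]
r3 m[φ7→E] = [3, 5]
r3 m[φ8→L] = [4, 1]
r3 m[E→φ0] = [11, 19]
r3 m[E→φ1] = [11, 14]
r3 m[E→φ3] = [13, 20]
r3 m[E→φ4] = [10, 15]
r3 m[E→φ7] = [11, 16]
r3 m[S→φ2] = [9, 4]
r3 m[S→φ6] = [4, 0]
r3 m[L→φ1] = [9, 7]
r3 m[L→φ5] = [7, 6]
r3 m[L→φ8] = [8, 11]
r3 m[D→φ0] = [0, 4]
r3 m[D→φ2] = [8, 2]
r3 m[H→φ3] = [0, 0]
r4 m[φ0→E] = [7, 6]
r4 m[φ0→D] = [19, 14]
r4 m[φ1→E] = [12, 14]
r4 m[φ1→L] = [14, 16]
r4 m[φ2→S] = [6, 8]
r4 m[φ2→D] = [4, 10]
r4 m[φ3→E] = [1, 1]
r4 m[φ3→H] = [14, 20]
r4 m[φ4→E] = [4, 6]
r4 m[φ5→L] = [5, 6]
r4 m[φ6→S] = [9, 4]
r4 m[φ7→E] = [3, 5]
r4 m[φ8→L] = [4, 1]
r4 m[E→φ0] = [20, 26]
r4 m[E→φ1] = [15, 18]
r4 m[E→φ3] = [26, 31]
r4 m[E→φ4] = [23, 26]
r4 m[E→φ7] = [24, 27]
r4 m[S→φ2] = [9, 4]
r4 m[S→φ6] = [6, 8]
r4 m[L→φ1] = [9, 7]
r4 m[L→φ5] = [18, 17]
r4 m[L→φ8] = [19, 22]
r4 m[D→φ0] = [4, 10]
r4 m[D→φ2] = [19, 14]
r4 m[H→φ3] = [0, 0]
r5 m[φ0→E] = [12, 12]
r5 m[φ0→D] = [28, 23]
r5 m[φ1→E] = [12, 14]
r5 m[φ1→L] = [18, 20]
r5 m[φ2→S] = [18, 19]
r5 m[φ2→D] = [4, 10]
r5 m[φ3→E] = [1, 1]
r5 m[φ3→H] = [27, 32]
r5 m[φ4→E] = [4, 6]
r5 m[φ5→L] = [5, 6]
r5 m[φ6→S] = [9, 4]
r5 m[φ7→E] = [3, 5]
r5 m[φ8→L] = [4, 1]
r5 m[E→φ0] = [20, 26]
r5 m[E→φ1] = [15, 18]
r5 m[E→φ3] = [26, 31]
r5 m[E→φ4] = [23, 26]
r5 m[E→φ7] = [24, 27]
r5 m[S→φ2] = [9, 4]
r5 m[S→φ6] = [6, 8]
r5 m[L→φ1] = [9, 7]
r5 m[L→φ5] = [18, 17]
r5 m[L→φ8] = [19, 22]
r5 m[D→φ0] = [4, 10]
r5 m[D→φ2] = [19, 14]
r5 m[H→φ3] = [0, 0]
r6 m[φ0→E] = [12, 12]
r6 m[φ0→D] = [28, 23]
r6 m[φ1→E] = [12, 14]
r6 m[φ1→L] = [18, 20]
r6 m[φ2→S] = [18, 19]
r6 m[φ2→D] = [4, 10]
r6 m[φ3→E] = [1, 1]
r6 m[φ3→H] = [27, 32]
r6 m[φ4→E] = [4, 6]
r6 m[φ5→L] = [5, 6]
r6 m[φ6→S] = [9, 4]
r6 m[φ7→E] = [3, 5]
r6 m[φ8→L] = [4, 1]
r6 m[E→φ0] = [20, 26]
r6 m[E→φ1] = [20, 24]
r6 m[E→φ3] = [31, 37]
r6 m[E→φ4] = [28, 32]
r6 m[E→φ7] = [29, 33]
r6 m[S→φ2] = [9, 4]
r6 m[S→φ6] = [18, 19]
r6 m[L→φ1] = [9, 7]
r6 m[L→φ5] = [22, 21]
r6 m[L→φ8] = [23, 26]
r6 m[D→φ0] = [4, 10]
r6 m[D→φ2] = [28, 23]
r6 m[H→φ3] = [0, 0]
r7 m[φ0→E] = [12, 12]
r7 m[φ0→D] = [28, 23]
r7 m[φ1→E] = [12, 14]
r7 m[φ1→L] = [23, 25]
r7 m[φ2→S] = [27, 28]
r7 m[φ2→D] = [4, 10]
r7 m[φ3→E] = [1, 1]
r7 m[φ3→H] = [32, 38]
r7 m[φ4→E] = [4, 6]
r7 m[φ5→L] = [5, 6]
r7 m[φ6→S] = [9, 4]
r7 m[φ7→E] = [3, 5]
r7 m[φ8→L] = [4, 1]
r7 m[E→φ0] = [20, 26]
r7 m[E→φ1] = [20, 24]
r7 m[E→φ3] = [31, 37]
r7 m[E→φ4] = [28, 32]
r7 m[E→φ7] = [29, 33]
r7 m[S→φ2] = [9, 4]
r7 m[S→φ6] = [18, 19]
r7 m[L→φ1] = [9, 7]
r7 m[L→φ5] = [22, 21]
r7 m[L→φ8] = [23, 26]
r7 m[D→φ0] = [4, 10]
r7 m[D→φ2] = [28, 23]
r7 m[H→φ3] = [0, 0]
r8 m[φ0→E] = [12, 12]
r8 m[φ0→D] = [28, 23]
r8 m[φ1→E] = [12, 14]
r8 m[φ1→L] = [23, 25]
r8 m[φ2→S] = [27, 28]
r8 m[φ2→D] = [4, 10]
r8 m[φ3→E] = [1, 1]
r8 m[φ3→H] = [32, 38]
r8 m[φ4→E] = [4, 6]
r8 m[φ5→L] = [5, 6]
r8 m[φ6→S] = [9, 4]
r8 m[φ7→E] = [3, 5]
r8 m[φ8→L] = [4, 1]
r8 m[E→φ0] = [20, 26]
r8 m[E→φ1] = [20, 24]
r8 m[E→φ3] = [31, 37]
r8 m[E→φ4] = [28, 32]
r8 m[E→φ7] = [29, 33]
r8 m[S→φ2] = [9, 4]
r8 m[S→φ6] = [27, 28]
r8 m[L→φ1] = [9, 7]
r8 m[L→φ5] = [27, 26]
r8 m[L→φ8] = [28, 31]
r8 m[D→φ0] = [4, 10]
r8 m[D→φ2] = [28, 23]
r8 m[H→φ3] = [0, 0]
r9 m[φ0→E] = [12, 12]
r9 m[φ0→D] = [28, 23]
r9 m[φ1→E] = [12, 14]
r9 m[φ1→L] = [23, 25]
r9 m[φ2→S] = [27, 28]
r9 m[φ2→D] = [4, 10]
r9 m[φ3→E] = [1, 1]
r9 m[φ3→H] = [32, 38]
r9 m[φ4→E] = [4, 6]
r9 m[φ5→L] = [5, 6]
r9 m[φ6→S] = [9, 4]
r9 m[φ7→E] = [3, 5]
r9 m[φ8→L] = [4, 1]
r9 m[E→φ0] = [20, 26]
r9 m[E→φ1] = [20, 24]
r9 m[E→φ3] = [31, 37]
r9 m[E→φ4] = [28, 32]
r9 m[E→φ7] = [29, 33]
r9 m[S→φ2] = [9, 4]
r9 m[S→φ6] = [27, 28]
r9 m[L→φ1] = [9, 7]
r9 m[L→φ5] = [27, 26]
r9 m[L→φ8] = [28, 31]
r9 m[D→φ0] = [4, 10]
r9 m[D→φ2] = [28, 23]
r9 m[H→φ3] = [0, 0]
fixed point reached at round 9
traceback from E: (E=0, S=1, L=0, D=0, H=0), score=32

assignment: (E=0, S=1, L=0, D=0, H=0); score = 32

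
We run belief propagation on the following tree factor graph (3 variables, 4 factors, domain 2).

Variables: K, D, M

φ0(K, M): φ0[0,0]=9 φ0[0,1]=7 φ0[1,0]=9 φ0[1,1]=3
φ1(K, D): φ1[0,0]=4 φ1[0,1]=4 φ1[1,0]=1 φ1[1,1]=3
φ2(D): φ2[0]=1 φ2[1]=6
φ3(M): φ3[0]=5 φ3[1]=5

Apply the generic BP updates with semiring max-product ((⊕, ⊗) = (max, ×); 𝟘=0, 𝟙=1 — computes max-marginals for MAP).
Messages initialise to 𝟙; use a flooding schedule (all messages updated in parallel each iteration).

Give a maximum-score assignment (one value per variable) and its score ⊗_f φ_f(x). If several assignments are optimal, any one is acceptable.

assignment: (K=0, D=1, M=0); score = 1080

init: all messages = 𝟙 over 2 values
r1 m[φ0→K] = [9, 9]
r1 m[φ0→M] = [9, 7]
r1 m[φ1→K] = [4, 3]
r1 m[φ1→D] = [4, 4]
r1 m[φ2→D] = [1, 6]
r1 m[φ3→M] = [5, 5]
r1 m[K→φ0] = [1, 1]
r1 m[K→φ1] = [1, 1]
r1 m[D→φ1] = [1, 1]
r1 m[D→φ2] = [1, 1]
r1 m[M→φ0] = [1, 1]
r1 m[M→φ3] = [1, 1]
r2 m[φ0→K] = [9, 9]
r2 m[φ0→M] = [9, 7]
r2 m[φ1→K] = [4, 3]
r2 m[φ1→D] = [4, 4]
r2 m[φ2→D] = [1, 6]
r2 m[φ3→M] = [5, 5]
r2 m[K→φ0] = [4, 3]
r2 m[K→φ1] = [9, 9]
r2 m[D→φ1] = [1, 6]
r2 m[D→φ2] = [4, 4]
r2 m[M→φ0] = [5, 5]
r2 m[M→φ3] = [9, 7]
r3 m[φ0→K] = [45, 45]
r3 m[φ0→M] = [36, 28]
r3 m[φ1→K] = [24, 18]
r3 m[φ1→D] = [36, 36]
r3 m[φ2→D] = [1, 6]
r3 m[φ3→M] = [5, 5]
r3 m[K→φ0] = [4, 3]
r3 m[K→φ1] = [9, 9]
r3 m[D→φ1] = [1, 6]
r3 m[D→φ2] = [4, 4]
r3 m[M→φ0] = [5, 5]
r3 m[M→φ3] = [9, 7]
r4 m[φ0→K] = [45, 45]
r4 m[φ0→M] = [36, 28]
r4 m[φ1→K] = [24, 18]
r4 m[φ1→D] = [36, 36]
r4 m[φ2→D] = [1, 6]
r4 m[φ3→M] = [5, 5]
r4 m[K→φ0] = [24, 18]
r4 m[K→φ1] = [45, 45]
r4 m[D→φ1] = [1, 6]
r4 m[D→φ2] = [36, 36]
r4 m[M→φ0] = [5, 5]
r4 m[M→φ3] = [36, 28]
r5 m[φ0→K] = [45, 45]
r5 m[φ0→M] = [216, 168]
r5 m[φ1→K] = [24, 18]
r5 m[φ1→D] = [180, 180]
r5 m[φ2→D] = [1, 6]
r5 m[φ3→M] = [5, 5]
r5 m[K→φ0] = [24, 18]
r5 m[K→φ1] = [45, 45]
r5 m[D→φ1] = [1, 6]
r5 m[D→φ2] = [36, 36]
r5 m[M→φ0] = [5, 5]
r5 m[M→φ3] = [36, 28]
r6 m[φ0→K] = [45, 45]
r6 m[φ0→M] = [216, 168]
r6 m[φ1→K] = [24, 18]
r6 m[φ1→D] = [180, 180]
r6 m[φ2→D] = [1, 6]
r6 m[φ3→M] = [5, 5]
r6 m[K→φ0] = [24, 18]
r6 m[K→φ1] = [45, 45]
r6 m[D→φ1] = [1, 6]
r6 m[D→φ2] = [180, 180]
r6 m[M→φ0] = [5, 5]
r6 m[M→φ3] = [216, 168]
r7 m[φ0→K] = [45, 45]
r7 m[φ0→M] = [216, 168]
r7 m[φ1→K] = [24, 18]
r7 m[φ1→D] = [180, 180]
r7 m[φ2→D] = [1, 6]
r7 m[φ3→M] = [5, 5]
r7 m[K→φ0] = [24, 18]
r7 m[K→φ1] = [45, 45]
r7 m[D→φ1] = [1, 6]
r7 m[D→φ2] = [180, 180]
r7 m[M→φ0] = [5, 5]
r7 m[M→φ3] = [216, 168]
fixed point reached at round 7
traceback from K: (K=0, D=1, M=0), score=1080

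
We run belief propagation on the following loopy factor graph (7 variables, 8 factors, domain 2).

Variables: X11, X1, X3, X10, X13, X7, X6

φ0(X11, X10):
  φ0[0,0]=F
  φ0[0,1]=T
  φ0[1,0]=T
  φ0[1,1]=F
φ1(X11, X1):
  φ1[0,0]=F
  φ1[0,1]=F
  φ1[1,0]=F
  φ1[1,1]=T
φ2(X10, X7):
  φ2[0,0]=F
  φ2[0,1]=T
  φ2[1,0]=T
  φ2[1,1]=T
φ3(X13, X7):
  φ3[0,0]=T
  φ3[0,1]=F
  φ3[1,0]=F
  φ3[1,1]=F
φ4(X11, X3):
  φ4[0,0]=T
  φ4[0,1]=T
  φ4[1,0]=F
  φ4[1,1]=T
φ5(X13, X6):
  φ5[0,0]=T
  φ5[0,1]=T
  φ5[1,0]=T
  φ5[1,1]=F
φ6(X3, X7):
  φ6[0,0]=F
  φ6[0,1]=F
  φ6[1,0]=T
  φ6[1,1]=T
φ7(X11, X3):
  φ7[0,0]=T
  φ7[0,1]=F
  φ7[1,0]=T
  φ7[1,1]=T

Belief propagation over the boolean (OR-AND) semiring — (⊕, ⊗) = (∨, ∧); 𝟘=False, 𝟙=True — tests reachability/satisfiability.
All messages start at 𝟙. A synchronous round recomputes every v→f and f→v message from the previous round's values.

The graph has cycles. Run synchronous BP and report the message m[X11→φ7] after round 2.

init: all messages = 𝟙 over 2 values
r1 m[φ0→X11] = [T, T]
r1 m[φ0→X10] = [T, T]
r1 m[φ1→X11] = [F, T]
r1 m[φ1→X1] = [F, T]
r1 m[φ2→X10] = [T, T]
r1 m[φ2→X7] = [T, T]
r1 m[φ3→X13] = [T, F]
r1 m[φ3→X7] = [T, F]
r1 m[φ4→X11] = [T, T]
r1 m[φ4→X3] = [T, T]
r1 m[φ5→X13] = [T, T]
r1 m[φ5→X6] = [T, T]
r1 m[φ6→X3] = [F, T]
r1 m[φ6→X7] = [T, T]
r1 m[φ7→X11] = [T, T]
r1 m[φ7→X3] = [T, T]
r1 m[X11→φ0] = [T, T]
r1 m[X11→φ1] = [T, T]
r1 m[X11→φ4] = [T, T]
r1 m[X11→φ7] = [T, T]
r1 m[X1→φ1] = [T, T]
r1 m[X3→φ4] = [T, T]
r1 m[X3→φ6] = [T, T]
r1 m[X3→φ7] = [T, T]
r1 m[X10→φ0] = [T, T]
r1 m[X10→φ2] = [T, T]
r1 m[X13→φ3] = [T, T]
r1 m[X13→φ5] = [T, T]
r1 m[X7→φ2] = [T, T]
r1 m[X7→φ3] = [T, T]
r1 m[X7→φ6] = [T, T]
r1 m[X6→φ5] = [T, T]
r2 m[φ0→X11] = [T, T]
r2 m[φ0→X10] = [T, T]
r2 m[φ1→X11] = [F, T]
r2 m[φ1→X1] = [F, T]
r2 m[φ2→X10] = [T, T]
r2 m[φ2→X7] = [T, T]
r2 m[φ3→X13] = [T, F]
r2 m[φ3→X7] = [T, F]
r2 m[φ4→X11] = [T, T]
r2 m[φ4→X3] = [T, T]
r2 m[φ5→X13] = [T, T]
r2 m[φ5→X6] = [T, T]
r2 m[φ6→X3] = [F, T]
r2 m[φ6→X7] = [T, T]
r2 m[φ7→X11] = [T, T]
r2 m[φ7→X3] = [T, T]
r2 m[X11→φ0] = [F, T]
r2 m[X11→φ1] = [T, T]
r2 m[X11→φ4] = [F, T]
r2 m[X11→φ7] = [F, T]
r2 m[X1→φ1] = [T, T]
r2 m[X3→φ4] = [F, T]
r2 m[X3→φ6] = [T, T]
r2 m[X3→φ7] = [F, T]
r2 m[X10→φ0] = [T, T]
r2 m[X10→φ2] = [T, T]
r2 m[X13→φ3] = [T, T]
r2 m[X13→φ5] = [T, F]
r2 m[X7→φ2] = [T, F]
r2 m[X7→φ3] = [T, T]
r2 m[X7→φ6] = [T, F]
r2 m[X6→φ5] = [T, T]

message @ round 2 = [F, T]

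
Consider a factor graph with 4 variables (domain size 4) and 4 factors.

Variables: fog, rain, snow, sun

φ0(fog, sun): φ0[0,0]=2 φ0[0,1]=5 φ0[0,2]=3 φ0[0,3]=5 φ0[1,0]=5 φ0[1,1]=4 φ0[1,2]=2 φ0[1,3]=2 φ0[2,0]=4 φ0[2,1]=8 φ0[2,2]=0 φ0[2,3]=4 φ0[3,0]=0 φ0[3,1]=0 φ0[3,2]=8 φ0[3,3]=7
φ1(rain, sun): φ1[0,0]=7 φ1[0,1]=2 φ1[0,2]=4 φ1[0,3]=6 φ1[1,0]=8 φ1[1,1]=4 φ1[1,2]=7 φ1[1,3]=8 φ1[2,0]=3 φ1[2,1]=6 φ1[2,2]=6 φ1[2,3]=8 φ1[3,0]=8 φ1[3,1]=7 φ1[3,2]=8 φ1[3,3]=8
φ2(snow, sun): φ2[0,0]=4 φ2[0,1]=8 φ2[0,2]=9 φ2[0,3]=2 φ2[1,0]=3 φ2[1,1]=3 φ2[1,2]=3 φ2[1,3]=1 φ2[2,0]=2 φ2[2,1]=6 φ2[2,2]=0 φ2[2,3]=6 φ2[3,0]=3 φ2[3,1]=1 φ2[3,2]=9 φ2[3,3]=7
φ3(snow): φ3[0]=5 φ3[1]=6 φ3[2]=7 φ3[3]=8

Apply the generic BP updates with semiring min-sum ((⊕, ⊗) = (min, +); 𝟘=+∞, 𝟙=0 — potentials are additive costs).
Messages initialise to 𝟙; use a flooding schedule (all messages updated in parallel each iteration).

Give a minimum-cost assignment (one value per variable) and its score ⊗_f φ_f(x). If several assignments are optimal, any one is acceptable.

init: all messages = 𝟙 over 4 values
r1 m[φ0→fog] = [2, 2, 0, 0]
r1 m[φ0→sun] = [0, 0, 0, 2]
r1 m[φ1→rain] = [2, 4, 3, 7]
r1 m[φ1→sun] = [3, 2, 4, 6]
r1 m[φ2→snow] = [2, 1, 0, 1]
r1 m[φ2→sun] = [2, 1, 0, 1]
r1 m[φ3→snow] = [5, 6, 7, 8]
r1 m[fog→φ0] = [0, 0, 0, 0]
r1 m[rain→φ1] = [0, 0, 0, 0]
r1 m[snow→φ2] = [0, 0, 0, 0]
r1 m[snow→φ3] = [0, 0, 0, 0]
r1 m[sun→φ0] = [0, 0, 0, 0]
r1 m[sun→φ1] = [0, 0, 0, 0]
r1 m[sun→φ2] = [0, 0, 0, 0]
r2 m[φ0→fog] = [2, 2, 0, 0]
r2 m[φ0→sun] = [0, 0, 0, 2]
r2 m[φ1→rain] = [2, 4, 3, 7]
r2 m[φ1→sun] = [3, 2, 4, 6]
r2 m[φ2→snow] = [2, 1, 0, 1]
r2 m[φ2→sun] = [2, 1, 0, 1]
r2 m[φ3→snow] = [5, 6, 7, 8]
r2 m[fog→φ0] = [0, 0, 0, 0]
r2 m[rain→φ1] = [0, 0, 0, 0]
r2 m[snow→φ2] = [5, 6, 7, 8]
r2 m[snow→φ3] = [2, 1, 0, 1]
r2 m[sun→φ0] = [5, 3, 4, 7]
r2 m[sun→φ1] = [2, 1, 0, 3]
r2 m[sun→φ2] = [3, 2, 4, 8]
r3 m[φ0→fog] = [7, 6, 4, 3]
r3 m[φ0→sun] = [0, 0, 0, 2]
r3 m[φ1→rain] = [3, 5, 5, 8]
r3 m[φ1→sun] = [3, 2, 4, 6]
r3 m[φ2→snow] = [7, 5, 4, 3]
r3 m[φ2→sun] = [9, 9, 7, 7]
r3 m[φ3→snow] = [5, 6, 7, 8]
r3 m[fog→φ0] = [0, 0, 0, 0]
r3 m[rain→φ1] = [0, 0, 0, 0]
r3 m[snow→φ2] = [5, 6, 7, 8]
r3 m[snow→φ3] = [2, 1, 0, 1]
r3 m[sun→φ0] = [5, 3, 4, 7]
r3 m[sun→φ1] = [2, 1, 0, 3]
r3 m[sun→φ2] = [3, 2, 4, 8]
r4 m[φ0→fog] = [7, 6, 4, 3]
r4 m[φ0→sun] = [0, 0, 0, 2]
r4 m[φ1→rain] = [3, 5, 5, 8]
r4 m[φ1→sun] = [3, 2, 4, 6]
r4 m[φ2→snow] = [7, 5, 4, 3]
r4 m[φ2→sun] = [9, 9, 7, 7]
r4 m[φ3→snow] = [5, 6, 7, 8]
r4 m[fog→φ0] = [0, 0, 0, 0]
r4 m[rain→φ1] = [0, 0, 0, 0]
r4 m[snow→φ2] = [5, 6, 7, 8]
r4 m[snow→φ3] = [7, 5, 4, 3]
r4 m[sun→φ0] = [12, 11, 11, 13]
r4 m[sun→φ1] = [9, 9, 7, 9]
r4 m[sun→φ2] = [3, 2, 4, 8]
r5 m[φ0→fog] = [14, 13, 11, 11]
r5 m[φ0→sun] = [0, 0, 0, 2]
r5 m[φ1→rain] = [11, 13, 12, 15]
r5 m[φ1→sun] = [3, 2, 4, 6]
r5 m[φ2→snow] = [7, 5, 4, 3]
r5 m[φ2→sun] = [9, 9, 7, 7]
r5 m[φ3→snow] = [5, 6, 7, 8]
r5 m[fog→φ0] = [0, 0, 0, 0]
r5 m[rain→φ1] = [0, 0, 0, 0]
r5 m[snow→φ2] = [5, 6, 7, 8]
r5 m[snow→φ3] = [7, 5, 4, 3]
r5 m[sun→φ0] = [12, 11, 11, 13]
r5 m[sun→φ1] = [9, 9, 7, 9]
r5 m[sun→φ2] = [3, 2, 4, 8]
r6 m[φ0→fog] = [14, 13, 11, 11]
r6 m[φ0→sun] = [0, 0, 0, 2]
r6 m[φ1→rain] = [11, 13, 12, 15]
r6 m[φ1→sun] = [3, 2, 4, 6]
r6 m[φ2→snow] = [7, 5, 4, 3]
r6 m[φ2→sun] = [9, 9, 7, 7]
r6 m[φ3→snow] = [5, 6, 7, 8]
r6 m[fog→φ0] = [0, 0, 0, 0]
r6 m[rain→φ1] = [0, 0, 0, 0]
r6 m[snow→φ2] = [5, 6, 7, 8]
r6 m[snow→φ3] = [7, 5, 4, 3]
r6 m[sun→φ0] = [12, 11, 11, 13]
r6 m[sun→φ1] = [9, 9, 7, 9]
r6 m[sun→φ2] = [3, 2, 4, 8]
fixed point reached at round 6
traceback from fog: (fog=2, rain=0, snow=2, sun=2), score=11

assignment: (fog=2, rain=0, snow=2, sun=2); score = 11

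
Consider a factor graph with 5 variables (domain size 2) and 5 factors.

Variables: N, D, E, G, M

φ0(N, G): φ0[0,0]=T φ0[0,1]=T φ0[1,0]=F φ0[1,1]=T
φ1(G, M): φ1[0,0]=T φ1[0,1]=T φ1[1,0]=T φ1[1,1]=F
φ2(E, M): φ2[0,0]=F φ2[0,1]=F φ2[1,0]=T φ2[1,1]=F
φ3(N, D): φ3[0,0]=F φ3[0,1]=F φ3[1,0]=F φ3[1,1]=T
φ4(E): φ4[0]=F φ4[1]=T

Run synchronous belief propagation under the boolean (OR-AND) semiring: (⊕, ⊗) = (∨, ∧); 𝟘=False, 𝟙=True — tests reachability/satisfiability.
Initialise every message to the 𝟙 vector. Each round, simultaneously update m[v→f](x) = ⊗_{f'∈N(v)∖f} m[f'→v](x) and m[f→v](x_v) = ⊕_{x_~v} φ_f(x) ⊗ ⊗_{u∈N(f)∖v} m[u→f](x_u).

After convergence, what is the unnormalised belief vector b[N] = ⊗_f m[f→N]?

b[N] = [F, T]

init: all messages = 𝟙 over 2 values
r1 m[φ0→N] = [T, T]
r1 m[φ0→G] = [T, T]
r1 m[φ1→G] = [T, T]
r1 m[φ1→M] = [T, T]
r1 m[φ2→E] = [F, T]
r1 m[φ2→M] = [T, F]
r1 m[φ3→N] = [F, T]
r1 m[φ3→D] = [F, T]
r1 m[φ4→E] = [F, T]
r1 m[N→φ0] = [T, T]
r1 m[N→φ3] = [T, T]
r1 m[D→φ3] = [T, T]
r1 m[E→φ2] = [T, T]
r1 m[E→φ4] = [T, T]
r1 m[G→φ0] = [T, T]
r1 m[G→φ1] = [T, T]
r1 m[M→φ1] = [T, T]
r1 m[M→φ2] = [T, T]
r2 m[φ0→N] = [T, T]
r2 m[φ0→G] = [T, T]
r2 m[φ1→G] = [T, T]
r2 m[φ1→M] = [T, T]
r2 m[φ2→E] = [F, T]
r2 m[φ2→M] = [T, F]
r2 m[φ3→N] = [F, T]
r2 m[φ3→D] = [F, T]
r2 m[φ4→E] = [F, T]
r2 m[N→φ0] = [F, T]
r2 m[N→φ3] = [T, T]
r2 m[D→φ3] = [T, T]
r2 m[E→φ2] = [F, T]
r2 m[E→φ4] = [F, T]
r2 m[G→φ0] = [T, T]
r2 m[G→φ1] = [T, T]
r2 m[M→φ1] = [T, F]
r2 m[M→φ2] = [T, T]
r3 m[φ0→N] = [T, T]
r3 m[φ0→G] = [F, T]
r3 m[φ1→G] = [T, T]
r3 m[φ1→M] = [T, T]
r3 m[φ2→E] = [F, T]
r3 m[φ2→M] = [T, F]
r3 m[φ3→N] = [F, T]
r3 m[φ3→D] = [F, T]
r3 m[φ4→E] = [F, T]
r3 m[N→φ0] = [F, T]
r3 m[N→φ3] = [T, T]
r3 m[D→φ3] = [T, T]
r3 m[E→φ2] = [F, T]
r3 m[E→φ4] = [F, T]
r3 m[G→φ0] = [T, T]
r3 m[G→φ1] = [T, T]
r3 m[M→φ1] = [T, F]
r3 m[M→φ2] = [T, T]
r4 m[φ0→N] = [T, T]
r4 m[φ0→G] = [F, T]
r4 m[φ1→G] = [T, T]
r4 m[φ1→M] = [T, T]
r4 m[φ2→E] = [F, T]
r4 m[φ2→M] = [T, F]
r4 m[φ3→N] = [F, T]
r4 m[φ3→D] = [F, T]
r4 m[φ4→E] = [F, T]
r4 m[N→φ0] = [F, T]
r4 m[N→φ3] = [T, T]
r4 m[D→φ3] = [T, T]
r4 m[E→φ2] = [F, T]
r4 m[E→φ4] = [F, T]
r4 m[G→φ0] = [T, T]
r4 m[G→φ1] = [F, T]
r4 m[M→φ1] = [T, F]
r4 m[M→φ2] = [T, T]
r5 m[φ0→N] = [T, T]
r5 m[φ0→G] = [F, T]
r5 m[φ1→G] = [T, T]
r5 m[φ1→M] = [T, F]
r5 m[φ2→E] = [F, T]
r5 m[φ2→M] = [T, F]
r5 m[φ3→N] = [F, T]
r5 m[φ3→D] = [F, T]
r5 m[φ4→E] = [F, T]
r5 m[N→φ0] = [F, T]
r5 m[N→φ3] = [T, T]
r5 m[D→φ3] = [T, T]
r5 m[E→φ2] = [F, T]
r5 m[E→φ4] = [F, T]
r5 m[G→φ0] = [T, T]
r5 m[G→φ1] = [F, T]
r5 m[M→φ1] = [T, F]
r5 m[M→φ2] = [T, T]
r6 m[φ0→N] = [T, T]
r6 m[φ0→G] = [F, T]
r6 m[φ1→G] = [T, T]
r6 m[φ1→M] = [T, F]
r6 m[φ2→E] = [F, T]
r6 m[φ2→M] = [T, F]
r6 m[φ3→N] = [F, T]
r6 m[φ3→D] = [F, T]
r6 m[φ4→E] = [F, T]
r6 m[N→φ0] = [F, T]
r6 m[N→φ3] = [T, T]
r6 m[D→φ3] = [T, T]
r6 m[E→φ2] = [F, T]
r6 m[E→φ4] = [F, T]
r6 m[G→φ0] = [T, T]
r6 m[G→φ1] = [F, T]
r6 m[M→φ1] = [T, F]
r6 m[M→φ2] = [T, F]
r7 m[φ0→N] = [T, T]
r7 m[φ0→G] = [F, T]
r7 m[φ1→G] = [T, T]
r7 m[φ1→M] = [T, F]
r7 m[φ2→E] = [F, T]
r7 m[φ2→M] = [T, F]
r7 m[φ3→N] = [F, T]
r7 m[φ3→D] = [F, T]
r7 m[φ4→E] = [F, T]
r7 m[N→φ0] = [F, T]
r7 m[N→φ3] = [T, T]
r7 m[D→φ3] = [T, T]
r7 m[E→φ2] = [F, T]
r7 m[E→φ4] = [F, T]
r7 m[G→φ0] = [T, T]
r7 m[G→φ1] = [F, T]
r7 m[M→φ1] = [T, F]
r7 m[M→φ2] = [T, F]
fixed point reached at round 7
b[N] = ⊗ incoming = [F, T]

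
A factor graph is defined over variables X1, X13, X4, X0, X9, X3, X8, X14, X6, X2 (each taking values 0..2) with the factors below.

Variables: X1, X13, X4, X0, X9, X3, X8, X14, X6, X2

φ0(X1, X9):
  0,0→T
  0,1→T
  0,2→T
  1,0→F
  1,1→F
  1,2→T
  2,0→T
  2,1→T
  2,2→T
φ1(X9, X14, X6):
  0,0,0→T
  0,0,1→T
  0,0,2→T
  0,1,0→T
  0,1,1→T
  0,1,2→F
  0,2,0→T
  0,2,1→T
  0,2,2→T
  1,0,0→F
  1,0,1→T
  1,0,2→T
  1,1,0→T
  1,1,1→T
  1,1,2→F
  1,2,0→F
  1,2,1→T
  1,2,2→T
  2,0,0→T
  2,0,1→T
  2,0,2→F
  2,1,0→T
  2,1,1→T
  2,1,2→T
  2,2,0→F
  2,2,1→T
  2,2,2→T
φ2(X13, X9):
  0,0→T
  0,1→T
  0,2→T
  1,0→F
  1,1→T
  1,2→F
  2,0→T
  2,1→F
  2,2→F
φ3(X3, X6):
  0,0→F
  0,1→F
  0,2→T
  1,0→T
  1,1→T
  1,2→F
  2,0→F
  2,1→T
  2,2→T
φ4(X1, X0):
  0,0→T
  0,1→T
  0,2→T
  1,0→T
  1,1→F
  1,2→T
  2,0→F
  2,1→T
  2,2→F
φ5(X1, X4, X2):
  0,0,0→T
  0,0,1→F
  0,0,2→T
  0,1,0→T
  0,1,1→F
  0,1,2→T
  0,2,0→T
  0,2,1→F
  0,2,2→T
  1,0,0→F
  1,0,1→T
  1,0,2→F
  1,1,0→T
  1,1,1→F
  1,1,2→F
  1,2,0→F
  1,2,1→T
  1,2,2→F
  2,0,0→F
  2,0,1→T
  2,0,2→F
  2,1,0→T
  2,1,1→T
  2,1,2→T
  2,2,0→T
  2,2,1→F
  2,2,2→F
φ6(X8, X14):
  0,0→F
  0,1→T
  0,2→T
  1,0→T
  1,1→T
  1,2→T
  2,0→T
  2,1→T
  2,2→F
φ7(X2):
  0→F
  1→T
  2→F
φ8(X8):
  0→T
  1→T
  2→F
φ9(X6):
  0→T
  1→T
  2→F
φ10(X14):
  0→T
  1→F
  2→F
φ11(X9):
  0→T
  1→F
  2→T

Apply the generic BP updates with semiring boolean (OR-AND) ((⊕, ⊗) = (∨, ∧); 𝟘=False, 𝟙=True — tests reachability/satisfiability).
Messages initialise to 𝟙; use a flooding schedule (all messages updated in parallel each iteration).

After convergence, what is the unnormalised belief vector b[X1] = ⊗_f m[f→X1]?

init: all messages = 𝟙 over 3 values
r1 m[φ0→X1] = [T, T, T]
r1 m[φ0→X9] = [T, T, T]
r1 m[φ1→X9] = [T, T, T]
r1 m[φ1→X14] = [T, T, T]
r1 m[φ1→X6] = [T, T, T]
r1 m[φ2→X13] = [T, T, T]
r1 m[φ2→X9] = [T, T, T]
r1 m[φ3→X3] = [T, T, T]
r1 m[φ3→X6] = [T, T, T]
r1 m[φ4→X1] = [T, T, T]
r1 m[φ4→X0] = [T, T, T]
r1 m[φ5→X1] = [T, T, T]
r1 m[φ5→X4] = [T, T, T]
r1 m[φ5→X2] = [T, T, T]
r1 m[φ6→X8] = [T, T, T]
r1 m[φ6→X14] = [T, T, T]
r1 m[φ7→X2] = [F, T, F]
r1 m[φ8→X8] = [T, T, F]
r1 m[φ9→X6] = [T, T, F]
r1 m[φ10→X14] = [T, F, F]
r1 m[φ11→X9] = [T, F, T]
r1 m[X1→φ0] = [T, T, T]
r1 m[X1→φ4] = [T, T, T]
r1 m[X1→φ5] = [T, T, T]
r1 m[X13→φ2] = [T, T, T]
r1 m[X4→φ5] = [T, T, T]
r1 m[X0→φ4] = [T, T, T]
r1 m[X9→φ0] = [T, T, T]
r1 m[X9→φ1] = [T, T, T]
r1 m[X9→φ2] = [T, T, T]
r1 m[X9→φ11] = [T, T, T]
r1 m[X3→φ3] = [T, T, T]
r1 m[X8→φ6] = [T, T, T]
r1 m[X8→φ8] = [T, T, T]
r1 m[X14→φ1] = [T, T, T]
r1 m[X14→φ6] = [T, T, T]
r1 m[X14→φ10] = [T, T, T]
r1 m[X6→φ1] = [T, T, T]
r1 m[X6→φ3] = [T, T, T]
r1 m[X6→φ9] = [T, T, T]
r1 m[X2→φ5] = [T, T, T]
r1 m[X2→φ7] = [T, T, T]
r2 m[φ0→X1] = [T, T, T]
r2 m[φ0→X9] = [T, T, T]
r2 m[φ1→X9] = [T, T, T]
r2 m[φ1→X14] = [T, T, T]
r2 m[φ1→X6] = [T, T, T]
r2 m[φ2→X13] = [T, T, T]
r2 m[φ2→X9] = [T, T, T]
r2 m[φ3→X3] = [T, T, T]
r2 m[φ3→X6] = [T, T, T]
r2 m[φ4→X1] = [T, T, T]
r2 m[φ4→X0] = [T, T, T]
r2 m[φ5→X1] = [T, T, T]
r2 m[φ5→X4] = [T, T, T]
r2 m[φ5→X2] = [T, T, T]
r2 m[φ6→X8] = [T, T, T]
r2 m[φ6→X14] = [T, T, T]
r2 m[φ7→X2] = [F, T, F]
r2 m[φ8→X8] = [T, T, F]
r2 m[φ9→X6] = [T, T, F]
r2 m[φ10→X14] = [T, F, F]
r2 m[φ11→X9] = [T, F, T]
r2 m[X1→φ0] = [T, T, T]
r2 m[X1→φ4] = [T, T, T]
r2 m[X1→φ5] = [T, T, T]
r2 m[X13→φ2] = [T, T, T]
r2 m[X4→φ5] = [T, T, T]
r2 m[X0→φ4] = [T, T, T]
r2 m[X9→φ0] = [T, F, T]
r2 m[X9→φ1] = [T, F, T]
r2 m[X9→φ2] = [T, F, T]
r2 m[X9→φ11] = [T, T, T]
r2 m[X3→φ3] = [T, T, T]
r2 m[X8→φ6] = [T, T, F]
r2 m[X8→φ8] = [T, T, T]
r2 m[X14→φ1] = [T, F, F]
r2 m[X14→φ6] = [T, F, F]
r2 m[X14→φ10] = [T, T, T]
r2 m[X6→φ1] = [T, T, F]
r2 m[X6→φ3] = [T, T, F]
r2 m[X6→φ9] = [T, T, T]
r2 m[X2→φ5] = [F, T, F]
r2 m[X2→φ7] = [T, T, T]
r3 m[φ0→X1] = [T, T, T]
r3 m[φ0→X9] = [T, T, T]
r3 m[φ1→X9] = [T, T, T]
r3 m[φ1→X14] = [T, T, T]
r3 m[φ1→X6] = [T, T, T]
r3 m[φ2→X13] = [T, F, T]
r3 m[φ2→X9] = [T, T, T]
r3 m[φ3→X3] = [F, T, T]
r3 m[φ3→X6] = [T, T, T]
r3 m[φ4→X1] = [T, T, T]
r3 m[φ4→X0] = [T, T, T]
r3 m[φ5→X1] = [F, T, T]
r3 m[φ5→X4] = [T, T, T]
r3 m[φ5→X2] = [T, T, T]
r3 m[φ6→X8] = [F, T, T]
r3 m[φ6→X14] = [T, T, T]
r3 m[φ7→X2] = [F, T, F]
r3 m[φ8→X8] = [T, T, F]
r3 m[φ9→X6] = [T, T, F]
r3 m[φ10→X14] = [T, F, F]
r3 m[φ11→X9] = [T, F, T]
r3 m[X1→φ0] = [T, T, T]
r3 m[X1→φ4] = [T, T, T]
r3 m[X1→φ5] = [T, T, T]
r3 m[X13→φ2] = [T, T, T]
r3 m[X4→φ5] = [T, T, T]
r3 m[X0→φ4] = [T, T, T]
r3 m[X9→φ0] = [T, F, T]
r3 m[X9→φ1] = [T, F, T]
r3 m[X9→φ2] = [T, F, T]
r3 m[X9→φ11] = [T, T, T]
r3 m[X3→φ3] = [T, T, T]
r3 m[X8→φ6] = [T, T, F]
r3 m[X8→φ8] = [T, T, T]
r3 m[X14→φ1] = [T, F, F]
r3 m[X14→φ6] = [T, F, F]
r3 m[X14→φ10] = [T, T, T]
r3 m[X6→φ1] = [T, T, F]
r3 m[X6→φ3] = [T, T, F]
r3 m[X6→φ9] = [T, T, T]
r3 m[X2→φ5] = [F, T, F]
r3 m[X2→φ7] = [T, T, T]
r4 m[φ0→X1] = [T, T, T]
r4 m[φ0→X9] = [T, T, T]
r4 m[φ1→X9] = [T, T, T]
r4 m[φ1→X14] = [T, T, T]
r4 m[φ1→X6] = [T, T, T]
r4 m[φ2→X13] = [T, F, T]
r4 m[φ2→X9] = [T, T, T]
r4 m[φ3→X3] = [F, T, T]
r4 m[φ3→X6] = [T, T, T]
r4 m[φ4→X1] = [T, T, T]
r4 m[φ4→X0] = [T, T, T]
r4 m[φ5→X1] = [F, T, T]
r4 m[φ5→X4] = [T, T, T]
r4 m[φ5→X2] = [T, T, T]
r4 m[φ6→X8] = [F, T, T]
r4 m[φ6→X14] = [T, T, T]
r4 m[φ7→X2] = [F, T, F]
r4 m[φ8→X8] = [T, T, F]
r4 m[φ9→X6] = [T, T, F]
r4 m[φ10→X14] = [T, F, F]
r4 m[φ11→X9] = [T, F, T]
r4 m[X1→φ0] = [F, T, T]
r4 m[X1→φ4] = [F, T, T]
r4 m[X1→φ5] = [T, T, T]
r4 m[X13→φ2] = [T, T, T]
r4 m[X4→φ5] = [T, T, T]
r4 m[X0→φ4] = [T, T, T]
r4 m[X9→φ0] = [T, F, T]
r4 m[X9→φ1] = [T, F, T]
r4 m[X9→φ2] = [T, F, T]
r4 m[X9→φ11] = [T, T, T]
r4 m[X3→φ3] = [T, T, T]
r4 m[X8→φ6] = [T, T, F]
r4 m[X8→φ8] = [F, T, T]
r4 m[X14→φ1] = [T, F, F]
r4 m[X14→φ6] = [T, F, F]
r4 m[X14→φ10] = [T, T, T]
r4 m[X6→φ1] = [T, T, F]
r4 m[X6→φ3] = [T, T, F]
r4 m[X6→φ9] = [T, T, T]
r4 m[X2→φ5] = [F, T, F]
r4 m[X2→φ7] = [T, T, T]
r5 m[φ0→X1] = [T, T, T]
r5 m[φ0→X9] = [T, T, T]
r5 m[φ1→X9] = [T, T, T]
r5 m[φ1→X14] = [T, T, T]
r5 m[φ1→X6] = [T, T, T]
r5 m[φ2→X13] = [T, F, T]
r5 m[φ2→X9] = [T, T, T]
r5 m[φ3→X3] = [F, T, T]
r5 m[φ3→X6] = [T, T, T]
r5 m[φ4→X1] = [T, T, T]
r5 m[φ4→X0] = [T, T, T]
r5 m[φ5→X1] = [F, T, T]
r5 m[φ5→X4] = [T, T, T]
r5 m[φ5→X2] = [T, T, T]
r5 m[φ6→X8] = [F, T, T]
r5 m[φ6→X14] = [T, T, T]
r5 m[φ7→X2] = [F, T, F]
r5 m[φ8→X8] = [T, T, F]
r5 m[φ9→X6] = [T, T, F]
r5 m[φ10→X14] = [T, F, F]
r5 m[φ11→X9] = [T, F, T]
r5 m[X1→φ0] = [F, T, T]
r5 m[X1→φ4] = [F, T, T]
r5 m[X1→φ5] = [T, T, T]
r5 m[X13→φ2] = [T, T, T]
r5 m[X4→φ5] = [T, T, T]
r5 m[X0→φ4] = [T, T, T]
r5 m[X9→φ0] = [T, F, T]
r5 m[X9→φ1] = [T, F, T]
r5 m[X9→φ2] = [T, F, T]
r5 m[X9→φ11] = [T, T, T]
r5 m[X3→φ3] = [T, T, T]
r5 m[X8→φ6] = [T, T, F]
r5 m[X8→φ8] = [F, T, T]
r5 m[X14→φ1] = [T, F, F]
r5 m[X14→φ6] = [T, F, F]
r5 m[X14→φ10] = [T, T, T]
r5 m[X6→φ1] = [T, T, F]
r5 m[X6→φ3] = [T, T, F]
r5 m[X6→φ9] = [T, T, T]
r5 m[X2→φ5] = [F, T, F]
r5 m[X2→φ7] = [T, T, T]
fixed point reached at round 5
b[X1] = ⊗ incoming = [F, T, T]

b[X1] = [F, T, T]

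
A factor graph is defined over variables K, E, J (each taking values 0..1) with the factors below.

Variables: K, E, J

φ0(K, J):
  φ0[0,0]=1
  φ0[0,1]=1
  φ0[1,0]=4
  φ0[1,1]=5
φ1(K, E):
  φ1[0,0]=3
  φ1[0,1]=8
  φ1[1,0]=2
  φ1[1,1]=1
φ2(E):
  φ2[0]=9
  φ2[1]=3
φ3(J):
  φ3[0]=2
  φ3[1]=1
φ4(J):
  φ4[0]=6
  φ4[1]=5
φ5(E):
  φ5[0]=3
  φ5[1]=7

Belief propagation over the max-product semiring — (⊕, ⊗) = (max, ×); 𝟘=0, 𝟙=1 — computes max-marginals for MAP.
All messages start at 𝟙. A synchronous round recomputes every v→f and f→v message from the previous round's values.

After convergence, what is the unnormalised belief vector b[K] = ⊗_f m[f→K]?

init: all messages = 𝟙 over 2 values
r1 m[φ0→K] = [1, 5]
r1 m[φ0→J] = [4, 5]
r1 m[φ1→K] = [8, 2]
r1 m[φ1→E] = [3, 8]
r1 m[φ2→E] = [9, 3]
r1 m[φ3→J] = [2, 1]
r1 m[φ4→J] = [6, 5]
r1 m[φ5→E] = [3, 7]
r1 m[K→φ0] = [1, 1]
r1 m[K→φ1] = [1, 1]
r1 m[E→φ1] = [1, 1]
r1 m[E→φ2] = [1, 1]
r1 m[E→φ5] = [1, 1]
r1 m[J→φ0] = [1, 1]
r1 m[J→φ3] = [1, 1]
r1 m[J→φ4] = [1, 1]
r2 m[φ0→K] = [1, 5]
r2 m[φ0→J] = [4, 5]
r2 m[φ1→K] = [8, 2]
r2 m[φ1→E] = [3, 8]
r2 m[φ2→E] = [9, 3]
r2 m[φ3→J] = [2, 1]
r2 m[φ4→J] = [6, 5]
r2 m[φ5→E] = [3, 7]
r2 m[K→φ0] = [8, 2]
r2 m[K→φ1] = [1, 5]
r2 m[E→φ1] = [27, 21]
r2 m[E→φ2] = [9, 56]
r2 m[E→φ5] = [27, 24]
r2 m[J→φ0] = [12, 5]
r2 m[J→φ3] = [24, 25]
r2 m[J→φ4] = [8, 5]
r3 m[φ0→K] = [12, 48]
r3 m[φ0→J] = [8, 10]
r3 m[φ1→K] = [168, 54]
r3 m[φ1→E] = [10, 8]
r3 m[φ2→E] = [9, 3]
r3 m[φ3→J] = [2, 1]
r3 m[φ4→J] = [6, 5]
r3 m[φ5→E] = [3, 7]
r3 m[K→φ0] = [8, 2]
r3 m[K→φ1] = [1, 5]
r3 m[E→φ1] = [27, 21]
r3 m[E→φ2] = [9, 56]
r3 m[E→φ5] = [27, 24]
r3 m[J→φ0] = [12, 5]
r3 m[J→φ3] = [24, 25]
r3 m[J→φ4] = [8, 5]
r4 m[φ0→K] = [12, 48]
r4 m[φ0→J] = [8, 10]
r4 m[φ1→K] = [168, 54]
r4 m[φ1→E] = [10, 8]
r4 m[φ2→E] = [9, 3]
r4 m[φ3→J] = [2, 1]
r4 m[φ4→J] = [6, 5]
r4 m[φ5→E] = [3, 7]
r4 m[K→φ0] = [168, 54]
r4 m[K→φ1] = [12, 48]
r4 m[E→φ1] = [27, 21]
r4 m[E→φ2] = [30, 56]
r4 m[E→φ5] = [90, 24]
r4 m[J→φ0] = [12, 5]
r4 m[J→φ3] = [48, 50]
r4 m[J→φ4] = [16, 10]
r5 m[φ0→K] = [12, 48]
r5 m[φ0→J] = [216, 270]
r5 m[φ1→K] = [168, 54]
r5 m[φ1→E] = [96, 96]
r5 m[φ2→E] = [9, 3]
r5 m[φ3→J] = [2, 1]
r5 m[φ4→J] = [6, 5]
r5 m[φ5→E] = [3, 7]
r5 m[K→φ0] = [168, 54]
r5 m[K→φ1] = [12, 48]
r5 m[E→φ1] = [27, 21]
r5 m[E→φ2] = [30, 56]
r5 m[E→φ5] = [90, 24]
r5 m[J→φ0] = [12, 5]
r5 m[J→φ3] = [48, 50]
r5 m[J→φ4] = [16, 10]
r6 m[φ0→K] = [12, 48]
r6 m[φ0→J] = [216, 270]
r6 m[φ1→K] = [168, 54]
r6 m[φ1→E] = [96, 96]
r6 m[φ2→E] = [9, 3]
r6 m[φ3→J] = [2, 1]
r6 m[φ4→J] = [6, 5]
r6 m[φ5→E] = [3, 7]
r6 m[K→φ0] = [168, 54]
r6 m[K→φ1] = [12, 48]
r6 m[E→φ1] = [27, 21]
r6 m[E→φ2] = [288, 672]
r6 m[E→φ5] = [864, 288]
r6 m[J→φ0] = [12, 5]
r6 m[J→φ3] = [1296, 1350]
r6 m[J→φ4] = [432, 270]
r7 m[φ0→K] = [12, 48]
r7 m[φ0→J] = [216, 270]
r7 m[φ1→K] = [168, 54]
r7 m[φ1→E] = [96, 96]
r7 m[φ2→E] = [9, 3]
r7 m[φ3→J] = [2, 1]
r7 m[φ4→J] = [6, 5]
r7 m[φ5→E] = [3, 7]
r7 m[K→φ0] = [168, 54]
r7 m[K→φ1] = [12, 48]
r7 m[E→φ1] = [27, 21]
r7 m[E→φ2] = [288, 672]
r7 m[E→φ5] = [864, 288]
r7 m[J→φ0] = [12, 5]
r7 m[J→φ3] = [1296, 1350]
r7 m[J→φ4] = [432, 270]
fixed point reached at round 7
b[K] = ⊗ incoming = [2016, 2592]

b[K] = [2016, 2592]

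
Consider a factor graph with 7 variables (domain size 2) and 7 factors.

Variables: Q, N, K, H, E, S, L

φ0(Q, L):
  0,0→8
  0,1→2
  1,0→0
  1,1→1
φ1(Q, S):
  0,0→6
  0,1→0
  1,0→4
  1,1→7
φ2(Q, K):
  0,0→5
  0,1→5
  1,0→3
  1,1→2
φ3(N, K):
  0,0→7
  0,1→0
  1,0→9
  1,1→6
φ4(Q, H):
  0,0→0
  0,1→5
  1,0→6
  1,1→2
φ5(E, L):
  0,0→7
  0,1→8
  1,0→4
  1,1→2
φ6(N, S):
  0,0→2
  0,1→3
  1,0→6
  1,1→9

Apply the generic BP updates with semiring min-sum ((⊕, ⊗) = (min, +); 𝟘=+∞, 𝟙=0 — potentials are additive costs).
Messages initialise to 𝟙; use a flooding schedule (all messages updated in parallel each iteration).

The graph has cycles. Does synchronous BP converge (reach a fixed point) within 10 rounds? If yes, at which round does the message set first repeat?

init: all messages = 𝟙 over 2 values
r1 m[φ0→Q] = [2, 0]
r1 m[φ0→L] = [0, 1]
r1 m[φ1→Q] = [0, 4]
r1 m[φ1→S] = [4, 0]
r1 m[φ2→Q] = [5, 2]
r1 m[φ2→K] = [3, 2]
r1 m[φ3→N] = [0, 6]
r1 m[φ3→K] = [7, 0]
r1 m[φ4→Q] = [0, 2]
r1 m[φ4→H] = [0, 2]
r1 m[φ5→E] = [7, 2]
r1 m[φ5→L] = [4, 2]
r1 m[φ6→N] = [2, 6]
r1 m[φ6→S] = [2, 3]
r1 m[Q→φ0] = [0, 0]
r1 m[Q→φ1] = [0, 0]
r1 m[Q→φ2] = [0, 0]
r1 m[Q→φ4] = [0, 0]
r1 m[N→φ3] = [0, 0]
r1 m[N→φ6] = [0, 0]
r1 m[K→φ2] = [0, 0]
r1 m[K→φ3] = [0, 0]
r1 m[H→φ4] = [0, 0]
r1 m[E→φ5] = [0, 0]
r1 m[S→φ1] = [0, 0]
r1 m[S→φ6] = [0, 0]
r1 m[L→φ0] = [0, 0]
r1 m[L→φ5] = [0, 0]
r2 m[φ0→Q] = [2, 0]
r2 m[φ0→L] = [0, 1]
r2 m[φ1→Q] = [0, 4]
r2 m[φ1→S] = [4, 0]
r2 m[φ2→Q] = [5, 2]
r2 m[φ2→K] = [3, 2]
r2 m[φ3→N] = [0, 6]
r2 m[φ3→K] = [7, 0]
r2 m[φ4→Q] = [0, 2]
r2 m[φ4→H] = [0, 2]
r2 m[φ5→E] = [7, 2]
r2 m[φ5→L] = [4, 2]
r2 m[φ6→N] = [2, 6]
r2 m[φ6→S] = [2, 3]
r2 m[Q→φ0] = [5, 8]
r2 m[Q→φ1] = [7, 4]
r2 m[Q→φ2] = [2, 6]
r2 m[Q→φ4] = [7, 6]
r2 m[N→φ3] = [2, 6]
r2 m[N→φ6] = [0, 6]
r2 m[K→φ2] = [7, 0]
r2 m[K→φ3] = [3, 2]
r2 m[H→φ4] = [0, 0]
r2 m[E→φ5] = [0, 0]
r2 m[S→φ1] = [2, 3]
r2 m[S→φ6] = [4, 0]
r2 m[L→φ0] = [4, 2]
r2 m[L→φ5] = [0, 1]
r3 m[φ0→Q] = [4, 3]
r3 m[φ0→L] = [8, 7]
r3 m[φ1→Q] = [3, 6]
r3 m[φ1→S] = [8, 7]
r3 m[φ2→Q] = [5, 2]
r3 m[φ2→K] = [7, 7]
r3 m[φ3→N] = [2, 8]
r3 m[φ3→K] = [9, 2]
r3 m[φ4→Q] = [0, 2]
r3 m[φ4→H] = [7, 8]
r3 m[φ5→E] = [7, 3]
r3 m[φ5→L] = [4, 2]
r3 m[φ6→N] = [3, 9]
r3 m[φ6→S] = [2, 3]
r3 m[Q→φ0] = [5, 8]
r3 m[Q→φ1] = [7, 4]
r3 m[Q→φ2] = [2, 6]
r3 m[Q→φ4] = [7, 6]
r3 m[N→φ3] = [2, 6]
r3 m[N→φ6] = [0, 6]
r3 m[K→φ2] = [7, 0]
r3 m[K→φ3] = [3, 2]
r3 m[H→φ4] = [0, 0]
r3 m[E→φ5] = [0, 0]
r3 m[S→φ1] = [2, 3]
r3 m[S→φ6] = [4, 0]
r3 m[L→φ0] = [4, 2]
r3 m[L→φ5] = [0, 1]
r4 m[φ0→Q] = [4, 3]
r4 m[φ0→L] = [8, 7]
r4 m[φ1→Q] = [3, 6]
r4 m[φ1→S] = [8, 7]
r4 m[φ2→Q] = [5, 2]
r4 m[φ2→K] = [7, 7]
r4 m[φ3→N] = [2, 8]
r4 m[φ3→K] = [9, 2]
r4 m[φ4→Q] = [0, 2]
r4 m[φ4→H] = [7, 8]
r4 m[φ5→E] = [7, 3]
r4 m[φ5→L] = [4, 2]
r4 m[φ6→N] = [3, 9]
r4 m[φ6→S] = [2, 3]
r4 m[Q→φ0] = [8, 10]
r4 m[Q→φ1] = [9, 7]
r4 m[Q→φ2] = [7, 11]
r4 m[Q→φ4] = [12, 11]
r4 m[N→φ3] = [3, 9]
r4 m[N→φ6] = [2, 8]
r4 m[K→φ2] = [9, 2]
r4 m[K→φ3] = [7, 7]
r4 m[H→φ4] = [0, 0]
r4 m[E→φ5] = [0, 0]
r4 m[S→φ1] = [2, 3]
r4 m[S→φ6] = [8, 7]
r4 m[L→φ0] = [4, 2]
r4 m[L→φ5] = [8, 7]
r5 m[φ0→Q] = [4, 3]
r5 m[φ0→L] = [10, 10]
r5 m[φ1→Q] = [3, 6]
r5 m[φ1→S] = [11, 9]
r5 m[φ2→Q] = [7, 4]
r5 m[φ2→K] = [12, 12]
r5 m[φ3→N] = [7, 13]
r5 m[φ3→K] = [10, 3]
r5 m[φ4→Q] = [0, 2]
r5 m[φ4→H] = [12, 13]
r5 m[φ5→E] = [15, 9]
r5 m[φ5→L] = [4, 2]
r5 m[φ6→N] = [10, 14]
r5 m[φ6→S] = [4, 5]
r5 m[Q→φ0] = [8, 10]
r5 m[Q→φ1] = [9, 7]
r5 m[Q→φ2] = [7, 11]
r5 m[Q→φ4] = [12, 11]
r5 m[N→φ3] = [3, 9]
r5 m[N→φ6] = [2, 8]
r5 m[K→φ2] = [9, 2]
r5 m[K→φ3] = [7, 7]
r5 m[H→φ4] = [0, 0]
r5 m[E→φ5] = [0, 0]
r5 m[S→φ1] = [2, 3]
r5 m[S→φ6] = [8, 7]
r5 m[L→φ0] = [4, 2]
r5 m[L→φ5] = [8, 7]
r6 m[φ0→Q] = [4, 3]
r6 m[φ0→L] = [10, 10]
r6 m[φ1→Q] = [3, 6]
r6 m[φ1→S] = [11, 9]
r6 m[φ2→Q] = [7, 4]
r6 m[φ2→K] = [12, 12]
r6 m[φ3→N] = [7, 13]
r6 m[φ3→K] = [10, 3]
r6 m[φ4→Q] = [0, 2]
r6 m[φ4→H] = [12, 13]
r6 m[φ5→E] = [15, 9]
r6 m[φ5→L] = [4, 2]
r6 m[φ6→N] = [10, 14]
r6 m[φ6→S] = [4, 5]
r6 m[Q→φ0] = [10, 12]
r6 m[Q→φ1] = [11, 9]
r6 m[Q→φ2] = [7, 11]
r6 m[Q→φ4] = [14, 13]
r6 m[N→φ3] = [10, 14]
r6 m[N→φ6] = [7, 13]
r6 m[K→φ2] = [10, 3]
r6 m[K→φ3] = [12, 12]
r6 m[H→φ4] = [0, 0]
r6 m[E→φ5] = [0, 0]
r6 m[S→φ1] = [4, 5]
r6 m[S→φ6] = [11, 9]
r6 m[L→φ0] = [4, 2]
r6 m[L→φ5] = [10, 10]
r7 m[φ0→Q] = [4, 3]
r7 m[φ0→L] = [12, 12]
r7 m[φ1→Q] = [5, 8]
r7 m[φ1→S] = [13, 11]
r7 m[φ2→Q] = [8, 5]
r7 m[φ2→K] = [12, 12]
r7 m[φ3→N] = [12, 18]
r7 m[φ3→K] = [17, 10]
r7 m[φ4→Q] = [0, 2]
r7 m[φ4→H] = [14, 15]
r7 m[φ5→E] = [17, 12]
r7 m[φ5→L] = [4, 2]
r7 m[φ6→N] = [12, 17]
r7 m[φ6→S] = [9, 10]
r7 m[Q→φ0] = [10, 12]
r7 m[Q→φ1] = [11, 9]
r7 m[Q→φ2] = [7, 11]
r7 m[Q→φ4] = [14, 13]
r7 m[N→φ3] = [10, 14]
r7 m[N→φ6] = [7, 13]
r7 m[K→φ2] = [10, 3]
r7 m[K→φ3] = [12, 12]
r7 m[H→φ4] = [0, 0]
r7 m[E→φ5] = [0, 0]
r7 m[S→φ1] = [4, 5]
r7 m[S→φ6] = [11, 9]
r7 m[L→φ0] = [4, 2]
r7 m[L→φ5] = [10, 10]
r8 m[φ0→Q] = [4, 3]
r8 m[φ0→L] = [12, 12]
r8 m[φ1→Q] = [5, 8]
r8 m[φ1→S] = [13, 11]
r8 m[φ2→Q] = [8, 5]
r8 m[φ2→K] = [12, 12]
r8 m[φ3→N] = [12, 18]
r8 m[φ3→K] = [17, 10]
r8 m[φ4→Q] = [0, 2]
r8 m[φ4→H] = [14, 15]
r8 m[φ5→E] = [17, 12]
r8 m[φ5→L] = [4, 2]
r8 m[φ6→N] = [12, 17]
r8 m[φ6→S] = [9, 10]
r8 m[Q→φ0] = [13, 15]
r8 m[Q→φ1] = [12, 10]
r8 m[Q→φ2] = [9, 13]
r8 m[Q→φ4] = [17, 16]
r8 m[N→φ3] = [12, 17]
r8 m[N→φ6] = [12, 18]
r8 m[K→φ2] = [17, 10]
r8 m[K→φ3] = [12, 12]
r8 m[H→φ4] = [0, 0]
r8 m[E→φ5] = [0, 0]
r8 m[S→φ1] = [9, 10]
r8 m[S→φ6] = [13, 11]
r8 m[L→φ0] = [4, 2]
r8 m[L→φ5] = [12, 12]
r9 m[φ0→Q] = [4, 3]
r9 m[φ0→L] = [15, 15]
r9 m[φ1→Q] = [10, 13]
r9 m[φ1→S] = [14, 12]
r9 m[φ2→Q] = [15, 12]
r9 m[φ2→K] = [14, 14]
r9 m[φ3→N] = [12, 18]
r9 m[φ3→K] = [19, 12]
r9 m[φ4→Q] = [0, 2]
r9 m[φ4→H] = [17, 18]
r9 m[φ5→E] = [19, 14]
r9 m[φ5→L] = [4, 2]
r9 m[φ6→N] = [14, 19]
r9 m[φ6→S] = [14, 15]
r9 m[Q→φ0] = [13, 15]
r9 m[Q→φ1] = [12, 10]
r9 m[Q→φ2] = [9, 13]
r9 m[Q→φ4] = [17, 16]
r9 m[N→φ3] = [12, 17]
r9 m[N→φ6] = [12, 18]
r9 m[K→φ2] = [17, 10]
r9 m[K→φ3] = [12, 12]
r9 m[H→φ4] = [0, 0]
r9 m[E→φ5] = [0, 0]
r9 m[S→φ1] = [9, 10]
r9 m[S→φ6] = [13, 11]
r9 m[L→φ0] = [4, 2]
r9 m[L→φ5] = [12, 12]
r10 m[φ0→Q] = [4, 3]
r10 m[φ0→L] = [15, 15]
r10 m[φ1→Q] = [10, 13]
r10 m[φ1→S] = [14, 12]
r10 m[φ2→Q] = [15, 12]
r10 m[φ2→K] = [14, 14]
r10 m[φ3→N] = [12, 18]
r10 m[φ3→K] = [19, 12]
r10 m[φ4→Q] = [0, 2]
r10 m[φ4→H] = [17, 18]
r10 m[φ5→E] = [19, 14]
r10 m[φ5→L] = [4, 2]
r10 m[φ6→N] = [14, 19]
r10 m[φ6→S] = [14, 15]
r10 m[Q→φ0] = [25, 27]
r10 m[Q→φ1] = [19, 17]
r10 m[Q→φ2] = [14, 18]
r10 m[Q→φ4] = [29, 28]
r10 m[N→φ3] = [14, 19]
r10 m[N→φ6] = [12, 18]
r10 m[K→φ2] = [19, 12]
r10 m[K→φ3] = [14, 14]
r10 m[H→φ4] = [0, 0]
r10 m[E→φ5] = [0, 0]
r10 m[S→φ1] = [14, 15]
r10 m[S→φ6] = [14, 12]
r10 m[L→φ0] = [4, 2]
r10 m[L→φ5] = [15, 15]
no fixed point within 10 rounds

NOT CONVERGED within 10 rounds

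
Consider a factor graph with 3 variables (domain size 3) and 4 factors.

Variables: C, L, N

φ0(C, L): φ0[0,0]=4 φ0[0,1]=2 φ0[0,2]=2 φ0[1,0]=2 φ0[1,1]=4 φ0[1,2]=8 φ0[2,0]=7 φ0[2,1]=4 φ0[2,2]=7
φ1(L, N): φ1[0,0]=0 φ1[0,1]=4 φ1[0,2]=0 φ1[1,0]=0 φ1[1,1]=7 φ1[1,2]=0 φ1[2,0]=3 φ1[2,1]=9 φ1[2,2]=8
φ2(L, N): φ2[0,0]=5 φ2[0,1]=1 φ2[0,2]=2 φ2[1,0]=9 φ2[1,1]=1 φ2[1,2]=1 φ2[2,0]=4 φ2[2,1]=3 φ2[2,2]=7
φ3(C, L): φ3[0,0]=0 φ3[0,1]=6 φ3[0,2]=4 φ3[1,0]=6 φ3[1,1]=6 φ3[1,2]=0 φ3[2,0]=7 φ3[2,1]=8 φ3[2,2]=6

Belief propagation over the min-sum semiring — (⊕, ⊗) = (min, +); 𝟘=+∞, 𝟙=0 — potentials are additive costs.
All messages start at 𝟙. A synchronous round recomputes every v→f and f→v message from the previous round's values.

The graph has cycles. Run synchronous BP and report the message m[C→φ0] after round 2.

message @ round 2 = [0, 0, 6]

init: all messages = 𝟙 over 3 values
r1 m[φ0→C] = [2, 2, 4]
r1 m[φ0→L] = [2, 2, 2]
r1 m[φ1→L] = [0, 0, 3]
r1 m[φ1→N] = [0, 4, 0]
r1 m[φ2→L] = [1, 1, 3]
r1 m[φ2→N] = [4, 1, 1]
r1 m[φ3→C] = [0, 0, 6]
r1 m[φ3→L] = [0, 6, 0]
r1 m[C→φ0] = [0, 0, 0]
r1 m[C→φ3] = [0, 0, 0]
r1 m[L→φ0] = [0, 0, 0]
r1 m[L→φ1] = [0, 0, 0]
r1 m[L→φ2] = [0, 0, 0]
r1 m[L→φ3] = [0, 0, 0]
r1 m[N→φ1] = [0, 0, 0]
r1 m[N→φ2] = [0, 0, 0]
r2 m[φ0→C] = [2, 2, 4]
r2 m[φ0→L] = [2, 2, 2]
r2 m[φ1→L] = [0, 0, 3]
r2 m[φ1→N] = [0, 4, 0]
r2 m[φ2→L] = [1, 1, 3]
r2 m[φ2→N] = [4, 1, 1]
r2 m[φ3→C] = [0, 0, 6]
r2 m[φ3→L] = [0, 6, 0]
r2 m[C→φ0] = [0, 0, 6]
r2 m[C→φ3] = [2, 2, 4]
r2 m[L→φ0] = [1, 7, 6]
r2 m[L→φ1] = [3, 9, 5]
r2 m[L→φ2] = [2, 8, 5]
r2 m[L→φ3] = [3, 3, 8]
r2 m[N→φ1] = [4, 1, 1]
r2 m[N→φ2] = [0, 4, 0]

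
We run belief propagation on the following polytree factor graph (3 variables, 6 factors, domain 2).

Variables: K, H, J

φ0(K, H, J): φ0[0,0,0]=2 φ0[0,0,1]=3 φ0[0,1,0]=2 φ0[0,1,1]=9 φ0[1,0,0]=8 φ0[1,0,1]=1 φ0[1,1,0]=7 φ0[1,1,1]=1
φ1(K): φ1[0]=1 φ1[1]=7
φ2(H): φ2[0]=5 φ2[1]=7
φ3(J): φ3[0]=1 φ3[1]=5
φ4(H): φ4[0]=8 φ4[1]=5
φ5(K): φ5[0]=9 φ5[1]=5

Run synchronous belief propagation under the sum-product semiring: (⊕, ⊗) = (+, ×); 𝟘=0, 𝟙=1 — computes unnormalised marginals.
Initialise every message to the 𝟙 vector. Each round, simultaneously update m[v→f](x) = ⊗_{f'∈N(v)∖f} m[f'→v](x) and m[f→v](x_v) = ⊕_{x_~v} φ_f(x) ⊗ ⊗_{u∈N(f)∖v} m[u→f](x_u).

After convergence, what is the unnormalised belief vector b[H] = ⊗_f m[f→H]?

init: all messages = 𝟙 over 2 values
r1 m[φ0→K] = [16, 17]
r1 m[φ0→H] = [14, 19]
r1 m[φ0→J] = [19, 14]
r1 m[φ1→K] = [1, 7]
r1 m[φ2→H] = [5, 7]
r1 m[φ3→J] = [1, 5]
r1 m[φ4→H] = [8, 5]
r1 m[φ5→K] = [9, 5]
r1 m[K→φ0] = [1, 1]
r1 m[K→φ1] = [1, 1]
r1 m[K→φ5] = [1, 1]
r1 m[H→φ0] = [1, 1]
r1 m[H→φ2] = [1, 1]
r1 m[H→φ4] = [1, 1]
r1 m[J→φ0] = [1, 1]
r1 m[J→φ3] = [1, 1]
r2 m[φ0→K] = [16, 17]
r2 m[φ0→H] = [14, 19]
r2 m[φ0→J] = [19, 14]
r2 m[φ1→K] = [1, 7]
r2 m[φ2→H] = [5, 7]
r2 m[φ3→J] = [1, 5]
r2 m[φ4→H] = [8, 5]
r2 m[φ5→K] = [9, 5]
r2 m[K→φ0] = [9, 35]
r2 m[K→φ1] = [144, 85]
r2 m[K→φ5] = [16, 119]
r2 m[H→φ0] = [40, 35]
r2 m[H→φ2] = [112, 95]
r2 m[H→φ4] = [70, 133]
r2 m[J→φ0] = [1, 5]
r2 m[J→φ3] = [19, 14]
r3 m[φ0→K] = [2325, 940]
r3 m[φ0→H] = [608, 843]
r3 m[φ0→J] = [21125, 6540]
r3 m[φ1→K] = [1, 7]
r3 m[φ2→H] = [5, 7]
r3 m[φ3→J] = [1, 5]
r3 m[φ4→H] = [8, 5]
r3 m[φ5→K] = [9, 5]
r3 m[K→φ0] = [9, 35]
r3 m[K→φ1] = [144, 85]
r3 m[K→φ5] = [16, 119]
r3 m[H→φ0] = [40, 35]
r3 m[H→φ2] = [112, 95]
r3 m[H→φ4] = [70, 133]
r3 m[J→φ0] = [1, 5]
r3 m[J→φ3] = [19, 14]
r4 m[φ0→K] = [2325, 940]
r4 m[φ0→H] = [608, 843]
r4 m[φ0→J] = [21125, 6540]
r4 m[φ1→K] = [1, 7]
r4 m[φ2→H] = [5, 7]
r4 m[φ3→J] = [1, 5]
r4 m[φ4→H] = [8, 5]
r4 m[φ5→K] = [9, 5]
r4 m[K→φ0] = [9, 35]
r4 m[K→φ1] = [20925, 4700]
r4 m[K→φ5] = [2325, 6580]
r4 m[H→φ0] = [40, 35]
r4 m[H→φ2] = [4864, 4215]
r4 m[H→φ4] = [3040, 5901]
r4 m[J→φ0] = [1, 5]
r4 m[J→φ3] = [21125, 6540]
r5 m[φ0→K] = [2325, 940]
r5 m[φ0→H] = [608, 843]
r5 m[φ0→J] = [21125, 6540]
r5 m[φ1→K] = [1, 7]
r5 m[φ2→H] = [5, 7]
r5 m[φ3→J] = [1, 5]
r5 m[φ4→H] = [8, 5]
r5 m[φ5→K] = [9, 5]
r5 m[K→φ0] = [9, 35]
r5 m[K→φ1] = [20925, 4700]
r5 m[K→φ5] = [2325, 6580]
r5 m[H→φ0] = [40, 35]
r5 m[H→φ2] = [4864, 4215]
r5 m[H→φ4] = [3040, 5901]
r5 m[J→φ0] = [1, 5]
r5 m[J→φ3] = [21125, 6540]
fixed point reached at round 5
b[H] = ⊗ incoming = [24320, 29505]

b[H] = [24320, 29505]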